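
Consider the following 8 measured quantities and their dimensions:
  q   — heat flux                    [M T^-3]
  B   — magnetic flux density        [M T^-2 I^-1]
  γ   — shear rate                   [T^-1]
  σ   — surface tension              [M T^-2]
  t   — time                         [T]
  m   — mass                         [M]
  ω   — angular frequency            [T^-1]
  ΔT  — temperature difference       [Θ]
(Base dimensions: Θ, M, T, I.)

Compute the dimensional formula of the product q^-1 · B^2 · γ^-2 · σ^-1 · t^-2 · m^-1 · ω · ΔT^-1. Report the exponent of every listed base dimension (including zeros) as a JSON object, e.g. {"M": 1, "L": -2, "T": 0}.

{"Θ": -1, "M": -1, "T": 0, "I": -2}

Exponent matrix [Θ,M,T,I] × [q,B,γ,σ,t,m,ω,ΔT]:
  Θ: [ 0  0  0  0  0  0  0  1]
  M: [ 1  1  0  1  0  1  0  0]
  T: [-3 -2 -1 -2  1  0 -1  0]
  I: [ 0 -1  0  0  0  0  0  0]
  [Θ]: (-1)·0+(2)·0+(-2)·0+(-1)·0+(-2)·0+(-1)·0+(1)·0+(-1)·1 = -1
  [M]: (-1)·1+(2)·1+(-2)·0+(-1)·1+(-2)·0+(-1)·1+(1)·0+(-1)·0 = -1
  [T]: (-1)·-3+(2)·-2+(-2)·-1+(-1)·-2+(-2)·1+(-1)·0+(1)·-1+(-1)·0 = 0
  [I]: (-1)·0+(2)·-1+(-2)·0+(-1)·0+(-2)·0+(-1)·0+(1)·0+(-1)·0 = -2
⇒ Θ^-1 M^-1 I^-2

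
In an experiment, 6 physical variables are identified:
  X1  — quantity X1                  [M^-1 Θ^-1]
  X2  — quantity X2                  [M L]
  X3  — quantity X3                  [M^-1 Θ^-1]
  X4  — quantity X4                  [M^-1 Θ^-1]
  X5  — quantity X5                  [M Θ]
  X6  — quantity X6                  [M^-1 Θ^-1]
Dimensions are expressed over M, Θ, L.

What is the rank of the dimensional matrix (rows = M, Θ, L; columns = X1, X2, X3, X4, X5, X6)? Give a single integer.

Dimensional matrix (M×Θ×L by X1×X2×X3×X4×X5×X6):
  M: [-1  1 -1 -1  1 -1]
  Θ: [-1  0 -1 -1  1 -1]
  L: [ 0  1  0  0  0  0]
RREF → pivots at {X1,X2} ⇒ r = 2

2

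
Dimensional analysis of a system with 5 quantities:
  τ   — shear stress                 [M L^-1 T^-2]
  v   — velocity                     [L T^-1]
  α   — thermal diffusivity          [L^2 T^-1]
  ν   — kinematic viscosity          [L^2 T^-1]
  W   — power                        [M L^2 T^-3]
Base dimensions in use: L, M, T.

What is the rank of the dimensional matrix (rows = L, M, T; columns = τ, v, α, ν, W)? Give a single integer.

Dimensional matrix (L×M×T by τ×v×α×ν×W):
  L: [-1  1  2  2  2]
  M: [ 1  0  0  0  1]
  T: [-2 -1 -1 -1 -3]
Row reduction gives pivot columns τ,v,α; rank = 3

3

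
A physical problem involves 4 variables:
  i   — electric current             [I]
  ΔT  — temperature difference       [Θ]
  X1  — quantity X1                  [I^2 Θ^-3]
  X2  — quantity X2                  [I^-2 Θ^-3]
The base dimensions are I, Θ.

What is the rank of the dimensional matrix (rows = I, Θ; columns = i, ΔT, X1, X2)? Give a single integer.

Write exponents as rows I,Θ / cols i,ΔT,X1,X2:
  I: [ 1  0  2 -2]
  Θ: [ 0  1 -3 -3]
Echelon form has 2 nonzero rows (pivots: i,ΔT)

2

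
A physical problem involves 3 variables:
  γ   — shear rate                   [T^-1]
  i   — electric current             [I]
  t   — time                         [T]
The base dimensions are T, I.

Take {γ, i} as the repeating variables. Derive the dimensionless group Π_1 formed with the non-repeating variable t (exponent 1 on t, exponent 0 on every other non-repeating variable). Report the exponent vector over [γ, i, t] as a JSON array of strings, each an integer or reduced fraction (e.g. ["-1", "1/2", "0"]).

Exponent matrix [T,I] × [γ,i,t]:
  T: [-1  0  1]
  I: [ 0  1  0]
Echelon form has 2 nonzero rows (pivots: γ,i)
Pivot set = {γ,i}, free = {t}
RREF:
  r0: [   1    0   -1]
  r1: [   0    1    0]
Fix exponent of t at 1; solve each RREF row for its pivot's exponent:
  r0: exp(γ) + (-1)·1 = 0 ⇒ exp(γ) = 1
  r1: exp(i) + (0)·1 = 0 ⇒ exp(i) = 0
Π_1 = γ · t

["1", "0", "1"]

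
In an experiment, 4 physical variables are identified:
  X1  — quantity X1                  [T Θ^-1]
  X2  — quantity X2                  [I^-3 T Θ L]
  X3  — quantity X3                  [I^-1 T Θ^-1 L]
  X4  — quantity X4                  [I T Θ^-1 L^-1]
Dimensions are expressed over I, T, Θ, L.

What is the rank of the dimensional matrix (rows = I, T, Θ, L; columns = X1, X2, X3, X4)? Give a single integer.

3

Write exponents as rows I,T,Θ,L / cols X1,X2,X3,X4:
  I: [ 0 -3 -1  1]
  T: [ 1  1  1  1]
  Θ: [-1  1 -1 -1]
  L: [ 0  1  1 -1]
Echelon form has 3 nonzero rows (pivots: X1,X2,X3)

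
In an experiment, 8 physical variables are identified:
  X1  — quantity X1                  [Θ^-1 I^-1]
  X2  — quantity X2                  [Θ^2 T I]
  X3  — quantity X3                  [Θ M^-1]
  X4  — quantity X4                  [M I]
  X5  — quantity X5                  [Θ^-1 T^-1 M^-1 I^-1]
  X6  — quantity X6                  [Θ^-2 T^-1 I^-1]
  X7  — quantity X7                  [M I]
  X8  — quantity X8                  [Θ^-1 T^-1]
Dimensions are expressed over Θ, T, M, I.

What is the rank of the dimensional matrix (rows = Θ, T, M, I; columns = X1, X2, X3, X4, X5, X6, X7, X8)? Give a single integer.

Dimensional matrix (Θ×T×M×I by X1×X2×X3×X4×X5×X6×X7×X8):
  Θ: [-1  2  1  0 -1 -2  0 -1]
  T: [ 0  1  0  0 -1 -1  0 -1]
  M: [ 0  0 -1  1 -1  0  1  0]
  I: [-1  1  0  1 -1 -1  1  0]
Echelon form has 3 nonzero rows (pivots: X1,X2,X3)

3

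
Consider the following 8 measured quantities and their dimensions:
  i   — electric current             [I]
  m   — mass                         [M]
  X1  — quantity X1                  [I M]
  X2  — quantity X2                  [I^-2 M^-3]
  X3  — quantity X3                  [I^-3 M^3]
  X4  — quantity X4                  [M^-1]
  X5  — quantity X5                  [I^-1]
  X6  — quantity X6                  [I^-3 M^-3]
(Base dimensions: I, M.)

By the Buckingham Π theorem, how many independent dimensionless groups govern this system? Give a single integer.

6

Dimensional matrix (I×M by i×m×X1×X2×X3×X4×X5×X6):
  I: [ 1  0  1 -2 -3  0 -1 -3]
  M: [ 0  1  1 -3  3 -1  0 -3]
Echelon form has 2 nonzero rows (pivots: i,m)
8 vars − rank 2 = 6 Π groups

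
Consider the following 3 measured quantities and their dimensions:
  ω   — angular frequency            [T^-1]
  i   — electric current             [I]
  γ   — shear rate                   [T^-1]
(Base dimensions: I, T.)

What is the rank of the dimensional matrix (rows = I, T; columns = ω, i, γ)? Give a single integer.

Write exponents as rows I,T / cols ω,i,γ:
  I: [ 0  1  0]
  T: [-1  0 -1]
Row reduction gives pivot columns ω,i; rank = 2

2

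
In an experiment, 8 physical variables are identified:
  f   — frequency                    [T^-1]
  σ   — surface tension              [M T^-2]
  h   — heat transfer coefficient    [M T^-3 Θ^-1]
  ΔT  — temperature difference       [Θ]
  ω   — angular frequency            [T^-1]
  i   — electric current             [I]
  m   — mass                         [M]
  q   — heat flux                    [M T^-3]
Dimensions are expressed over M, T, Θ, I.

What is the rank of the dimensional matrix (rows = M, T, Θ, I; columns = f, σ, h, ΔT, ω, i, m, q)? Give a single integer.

Exponent matrix [M,T,Θ,I] × [f,σ,h,ΔT,ω,i,m,q]:
  M: [ 0  1  1  0  0  0  1  1]
  T: [-1 -2 -3  0 -1  0  0 -3]
  Θ: [ 0  0 -1  1  0  0  0  0]
  I: [ 0  0  0  0  0  1  0  0]
RREF → pivots at {f,σ,h,i} ⇒ r = 4

4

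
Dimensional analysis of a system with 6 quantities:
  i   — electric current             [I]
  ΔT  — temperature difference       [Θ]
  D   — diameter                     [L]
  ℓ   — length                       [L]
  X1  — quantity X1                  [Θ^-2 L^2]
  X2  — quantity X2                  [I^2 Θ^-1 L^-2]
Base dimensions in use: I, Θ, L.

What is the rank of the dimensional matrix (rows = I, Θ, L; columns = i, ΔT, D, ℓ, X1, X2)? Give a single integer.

Dimensional matrix (I×Θ×L by i×ΔT×D×ℓ×X1×X2):
  I: [ 1  0  0  0  0  2]
  Θ: [ 0  1  0  0 -2 -1]
  L: [ 0  0  1  1  2 -2]
RREF → pivots at {i,ΔT,D} ⇒ r = 3

3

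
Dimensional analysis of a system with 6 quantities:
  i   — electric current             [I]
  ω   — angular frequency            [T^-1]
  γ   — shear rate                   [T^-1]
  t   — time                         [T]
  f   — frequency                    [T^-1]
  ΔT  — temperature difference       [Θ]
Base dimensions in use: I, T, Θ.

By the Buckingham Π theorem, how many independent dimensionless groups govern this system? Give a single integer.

3

Write exponents as rows I,T,Θ / cols i,ω,γ,t,f,ΔT:
  I: [ 1  0  0  0  0  0]
  T: [ 0 -1 -1  1 -1  0]
  Θ: [ 0  0  0  0  0  1]
Row reduction gives pivot columns i,ω,ΔT; rank = 3
n=6, r=3 ⇒ 3 dimensionless groups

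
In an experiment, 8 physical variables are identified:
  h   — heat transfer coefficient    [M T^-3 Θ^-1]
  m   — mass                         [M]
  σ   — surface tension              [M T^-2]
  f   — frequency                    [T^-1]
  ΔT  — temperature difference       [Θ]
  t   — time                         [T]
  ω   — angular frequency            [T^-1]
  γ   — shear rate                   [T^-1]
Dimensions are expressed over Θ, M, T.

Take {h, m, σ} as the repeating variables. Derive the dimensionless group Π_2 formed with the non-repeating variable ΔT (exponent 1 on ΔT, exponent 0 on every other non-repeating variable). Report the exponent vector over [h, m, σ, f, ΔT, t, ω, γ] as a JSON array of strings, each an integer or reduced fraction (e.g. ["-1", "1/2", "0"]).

["1", "1/2", "-3/2", "0", "1", "0", "0", "0"]

Dimensional matrix (Θ×M×T by h×m×σ×f×ΔT×t×ω×γ):
  Θ: [-1  0  0  0  1  0  0  0]
  M: [ 1  1  1  0  0  0  0  0]
  T: [-3  0 -2 -1  0  1 -1 -1]
Row reduction gives pivot columns h,m,σ; rank = 3
Repeat: h,m,σ; free: f,ΔT,t,ω,γ
RREF:
  r0: [   1    0    0    0   -1    0    0    0]
  r1: [   0    1    0 -1/2 -1/2  1/2 -1/2 -1/2]
  r2: [   0    0    1  1/2  3/2 -1/2  1/2  1/2]
Fix exponent of ΔT at 1, f at 0, t at 0, ω at 0, γ at 0; solve each RREF row for its pivot's exponent:
  r0: exp(h) + (-1)·1 = 0 ⇒ exp(h) = 1
  r1: exp(m) + (-1/2)·1 = 0 ⇒ exp(m) = 1/2
  r2: exp(σ) + (3/2)·1 = 0 ⇒ exp(σ) = -3/2
Π_2 = h · m^(1/2) · σ^(-3/2) · ΔT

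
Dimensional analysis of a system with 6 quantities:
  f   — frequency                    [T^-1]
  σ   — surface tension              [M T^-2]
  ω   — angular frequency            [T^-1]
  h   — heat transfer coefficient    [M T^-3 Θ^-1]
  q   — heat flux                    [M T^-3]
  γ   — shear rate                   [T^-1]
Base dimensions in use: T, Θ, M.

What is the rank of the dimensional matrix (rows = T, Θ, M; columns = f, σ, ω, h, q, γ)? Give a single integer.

Exponent matrix [T,Θ,M] × [f,σ,ω,h,q,γ]:
  T: [-1 -2 -1 -3 -3 -1]
  Θ: [ 0  0  0 -1  0  0]
  M: [ 0  1  0  1  1  0]
RREF → pivots at {f,σ,h} ⇒ r = 3

3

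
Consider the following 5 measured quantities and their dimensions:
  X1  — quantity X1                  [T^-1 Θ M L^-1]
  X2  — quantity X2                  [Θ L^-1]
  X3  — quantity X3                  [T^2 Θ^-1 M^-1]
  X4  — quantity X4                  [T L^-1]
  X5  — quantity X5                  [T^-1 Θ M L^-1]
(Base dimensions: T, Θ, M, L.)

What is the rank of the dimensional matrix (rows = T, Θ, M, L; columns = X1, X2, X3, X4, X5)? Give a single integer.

3

Write exponents as rows T,Θ,M,L / cols X1,X2,X3,X4,X5:
  T: [-1  0  2  1 -1]
  Θ: [ 1  1 -1  0  1]
  M: [ 1  0 -1  0  1]
  L: [-1 -1  0 -1 -1]
Echelon form has 3 nonzero rows (pivots: X1,X2,X3)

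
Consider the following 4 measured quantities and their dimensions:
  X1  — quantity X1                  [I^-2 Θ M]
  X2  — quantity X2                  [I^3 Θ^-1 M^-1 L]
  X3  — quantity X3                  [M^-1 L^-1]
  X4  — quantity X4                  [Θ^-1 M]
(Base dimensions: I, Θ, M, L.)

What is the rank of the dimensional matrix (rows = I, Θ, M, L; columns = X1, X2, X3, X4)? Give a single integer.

3

Write exponents as rows I,Θ,M,L / cols X1,X2,X3,X4:
  I: [-2  3  0  0]
  Θ: [ 1 -1  0 -1]
  M: [ 1 -1 -1  1]
  L: [ 0  1 -1  0]
RREF → pivots at {X1,X2,X3} ⇒ r = 3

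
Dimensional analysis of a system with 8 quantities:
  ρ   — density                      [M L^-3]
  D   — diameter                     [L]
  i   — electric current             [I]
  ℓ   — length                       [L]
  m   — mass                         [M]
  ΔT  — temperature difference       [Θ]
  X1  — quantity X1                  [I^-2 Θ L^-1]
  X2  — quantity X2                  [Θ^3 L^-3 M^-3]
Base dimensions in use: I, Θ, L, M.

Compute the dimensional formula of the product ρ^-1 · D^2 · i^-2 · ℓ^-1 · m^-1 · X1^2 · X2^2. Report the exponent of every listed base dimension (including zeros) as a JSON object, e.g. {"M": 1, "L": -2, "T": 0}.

{"I": -6, "Θ": 8, "L": -4, "M": -8}

Dimensional matrix (I×Θ×L×M by ρ×D×i×ℓ×m×ΔT×X1×X2):
  I: [ 0  0  1  0  0  0 -2  0]
  Θ: [ 0  0  0  0  0  1  1  3]
  L: [-3  1  0  1  0  0 -1 -3]
  M: [ 1  0  0  0  1  0  0 -3]
  [I]: (-1)·0+(2)·0+(-2)·1+(-1)·0+(-1)·0+(2)·-2+(2)·0 = -6
  [Θ]: (-1)·0+(2)·0+(-2)·0+(-1)·0+(-1)·0+(2)·1+(2)·3 = 8
  [L]: (-1)·-3+(2)·1+(-2)·0+(-1)·1+(-1)·0+(2)·-1+(2)·-3 = -4
  [M]: (-1)·1+(2)·0+(-2)·0+(-1)·0+(-1)·1+(2)·0+(2)·-3 = -8
⇒ I^-6 Θ^8 L^-4 M^-8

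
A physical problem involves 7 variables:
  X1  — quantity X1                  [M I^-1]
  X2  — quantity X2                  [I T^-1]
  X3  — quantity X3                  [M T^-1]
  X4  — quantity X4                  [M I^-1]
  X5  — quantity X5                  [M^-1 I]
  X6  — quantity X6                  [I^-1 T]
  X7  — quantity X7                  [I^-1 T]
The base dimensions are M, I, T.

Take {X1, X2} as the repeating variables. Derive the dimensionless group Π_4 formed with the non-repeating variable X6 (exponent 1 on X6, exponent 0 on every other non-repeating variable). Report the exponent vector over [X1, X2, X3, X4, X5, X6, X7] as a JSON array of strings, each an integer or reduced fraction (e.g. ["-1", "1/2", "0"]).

Exponent matrix [M,I,T] × [X1,X2,X3,X4,X5,X6,X7]:
  M: [ 1  0  1  1 -1  0  0]
  I: [-1  1  0 -1  1 -1 -1]
  T: [ 0 -1 -1  0  0  1  1]
Echelon form has 2 nonzero rows (pivots: X1,X2)
Pivot set = {X1,X2}, free = {X3,X4,X5,X6,X7}
RREF:
  r0: [   1    0    1    1   -1    0    0]
  r1: [   0    1    1    0    0   -1   -1]
  r2: [   0    0    0    0    0    0    0]
Fix exponent of X6 at 1, X3 at 0, X4 at 0, X5 at 0, X7 at 0; solve each RREF row for its pivot's exponent:
  r0: exp(X1) + (0)·1 = 0 ⇒ exp(X1) = 0
  r1: exp(X2) + (-1)·1 = 0 ⇒ exp(X2) = 1
Π_4 = X2 · X6

["0", "1", "0", "0", "0", "1", "0"]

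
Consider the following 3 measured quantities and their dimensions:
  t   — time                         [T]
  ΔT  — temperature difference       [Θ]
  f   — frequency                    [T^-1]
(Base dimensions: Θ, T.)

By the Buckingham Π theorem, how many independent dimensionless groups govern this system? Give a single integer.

Dimensional matrix (Θ×T by t×ΔT×f):
  Θ: [ 0  1  0]
  T: [ 1  0 -1]
RREF → pivots at {t,ΔT} ⇒ r = 2
3 vars − rank 2 = 1 Π group

1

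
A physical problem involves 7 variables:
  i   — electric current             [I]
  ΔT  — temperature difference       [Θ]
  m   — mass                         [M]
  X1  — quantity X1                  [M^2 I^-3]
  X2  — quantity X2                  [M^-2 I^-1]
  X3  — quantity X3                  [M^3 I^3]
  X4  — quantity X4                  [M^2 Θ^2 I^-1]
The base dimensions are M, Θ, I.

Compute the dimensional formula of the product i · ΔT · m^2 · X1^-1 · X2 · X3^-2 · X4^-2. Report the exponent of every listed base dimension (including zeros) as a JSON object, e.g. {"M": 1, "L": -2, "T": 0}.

{"M": -12, "Θ": -3, "I": -1}

Exponent matrix [M,Θ,I] × [i,ΔT,m,X1,X2,X3,X4]:
  M: [ 0  0  1  2 -2  3  2]
  Θ: [ 0  1  0  0  0  0  2]
  I: [ 1  0  0 -3 -1  3 -1]
  [M]: (1)·0+(1)·0+(2)·1+(-1)·2+(1)·-2+(-2)·3+(-2)·2 = -12
  [Θ]: (1)·0+(1)·1+(2)·0+(-1)·0+(1)·0+(-2)·0+(-2)·2 = -3
  [I]: (1)·1+(1)·0+(2)·0+(-1)·-3+(1)·-1+(-2)·3+(-2)·-1 = -1
⇒ M^-12 Θ^-3 I^-1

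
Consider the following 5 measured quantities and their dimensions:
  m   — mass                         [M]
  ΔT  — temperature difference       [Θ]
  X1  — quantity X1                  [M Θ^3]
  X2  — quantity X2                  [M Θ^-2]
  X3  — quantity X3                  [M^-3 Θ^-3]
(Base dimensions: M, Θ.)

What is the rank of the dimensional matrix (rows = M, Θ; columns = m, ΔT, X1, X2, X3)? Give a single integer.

2

Dimensional matrix (M×Θ by m×ΔT×X1×X2×X3):
  M: [ 1  0  1  1 -3]
  Θ: [ 0  1  3 -2 -3]
Echelon form has 2 nonzero rows (pivots: m,ΔT)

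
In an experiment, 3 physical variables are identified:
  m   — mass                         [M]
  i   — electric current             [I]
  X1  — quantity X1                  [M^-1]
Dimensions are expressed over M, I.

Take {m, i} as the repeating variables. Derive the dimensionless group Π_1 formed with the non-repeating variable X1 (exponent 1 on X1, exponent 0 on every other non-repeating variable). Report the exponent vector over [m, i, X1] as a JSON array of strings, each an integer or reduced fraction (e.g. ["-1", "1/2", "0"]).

["1", "0", "1"]

Exponent matrix [M,I] × [m,i,X1]:
  M: [ 1  0 -1]
  I: [ 0  1  0]
RREF → pivots at {m,i} ⇒ r = 2
Pivot set = {m,i}, free = {X1}
RREF:
  r0: [   1    0   -1]
  r1: [   0    1    0]
Fix exponent of X1 at 1; solve each RREF row for its pivot's exponent:
  r0: exp(m) + (-1)·1 = 0 ⇒ exp(m) = 1
  r1: exp(i) + (0)·1 = 0 ⇒ exp(i) = 0
Π_1 = m · X1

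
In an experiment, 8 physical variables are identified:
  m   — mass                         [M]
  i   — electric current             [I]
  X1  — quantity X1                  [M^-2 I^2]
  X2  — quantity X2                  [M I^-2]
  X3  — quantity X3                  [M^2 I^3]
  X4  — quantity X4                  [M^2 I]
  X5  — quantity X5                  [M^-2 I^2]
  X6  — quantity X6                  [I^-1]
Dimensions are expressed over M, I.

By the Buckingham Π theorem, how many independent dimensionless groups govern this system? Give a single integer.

6

Dimensional matrix (M×I by m×i×X1×X2×X3×X4×X5×X6):
  M: [ 1  0 -2  1  2  2 -2  0]
  I: [ 0  1  2 -2  3  1  2 -1]
RREF → pivots at {m,i} ⇒ r = 2
n=8, r=2 ⇒ 6 dimensionless groups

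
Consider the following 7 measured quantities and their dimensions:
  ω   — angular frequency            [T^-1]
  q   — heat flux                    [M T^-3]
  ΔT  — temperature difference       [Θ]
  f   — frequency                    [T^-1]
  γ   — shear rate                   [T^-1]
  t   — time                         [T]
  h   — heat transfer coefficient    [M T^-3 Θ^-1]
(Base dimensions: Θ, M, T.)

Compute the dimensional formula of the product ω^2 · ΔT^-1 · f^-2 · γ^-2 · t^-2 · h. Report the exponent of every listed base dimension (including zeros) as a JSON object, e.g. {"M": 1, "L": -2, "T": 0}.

Exponent matrix [Θ,M,T] × [ω,q,ΔT,f,γ,t,h]:
  Θ: [ 0  0  1  0  0  0 -1]
  M: [ 0  1  0  0  0  0  1]
  T: [-1 -3  0 -1 -1  1 -3]
  [Θ]: (2)·0+(-1)·1+(-2)·0+(-2)·0+(-2)·0+(1)·-1 = -2
  [M]: (2)·0+(-1)·0+(-2)·0+(-2)·0+(-2)·0+(1)·1 = 1
  [T]: (2)·-1+(-1)·0+(-2)·-1+(-2)·-1+(-2)·1+(1)·-3 = -3
⇒ Θ^-2 M T^-3

{"Θ": -2, "M": 1, "T": -3}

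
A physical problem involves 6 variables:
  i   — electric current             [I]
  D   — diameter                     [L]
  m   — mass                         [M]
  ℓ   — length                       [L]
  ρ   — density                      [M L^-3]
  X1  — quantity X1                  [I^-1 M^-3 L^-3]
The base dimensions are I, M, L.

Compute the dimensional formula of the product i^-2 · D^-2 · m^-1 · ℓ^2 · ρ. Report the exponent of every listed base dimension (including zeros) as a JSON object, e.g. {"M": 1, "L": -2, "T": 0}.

Write exponents as rows I,M,L / cols i,D,m,ℓ,ρ,X1:
  I: [ 1  0  0  0  0 -1]
  M: [ 0  0  1  0  1 -3]
  L: [ 0  1  0  1 -3 -3]
  [I]: (-2)·1+(-2)·0+(-1)·0+(2)·0+(1)·0 = -2
  [M]: (-2)·0+(-2)·0+(-1)·1+(2)·0+(1)·1 = 0
  [L]: (-2)·0+(-2)·1+(-1)·0+(2)·1+(1)·-3 = -3
⇒ I^-2 L^-3

{"I": -2, "M": 0, "L": -3}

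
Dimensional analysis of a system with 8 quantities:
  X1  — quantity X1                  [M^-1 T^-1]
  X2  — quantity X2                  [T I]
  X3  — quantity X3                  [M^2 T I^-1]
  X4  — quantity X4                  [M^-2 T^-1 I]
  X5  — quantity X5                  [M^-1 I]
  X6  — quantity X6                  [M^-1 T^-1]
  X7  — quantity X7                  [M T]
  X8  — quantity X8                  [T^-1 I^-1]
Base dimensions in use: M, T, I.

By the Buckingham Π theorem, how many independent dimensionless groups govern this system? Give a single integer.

6

Dimensional matrix (M×T×I by X1×X2×X3×X4×X5×X6×X7×X8):
  M: [-1  0  2 -2 -1 -1  1  0]
  T: [-1  1  1 -1  0 -1  1 -1]
  I: [ 0  1 -1  1  1  0  0 -1]
RREF → pivots at {X1,X2} ⇒ r = 2
n=8, r=2 ⇒ 6 dimensionless groups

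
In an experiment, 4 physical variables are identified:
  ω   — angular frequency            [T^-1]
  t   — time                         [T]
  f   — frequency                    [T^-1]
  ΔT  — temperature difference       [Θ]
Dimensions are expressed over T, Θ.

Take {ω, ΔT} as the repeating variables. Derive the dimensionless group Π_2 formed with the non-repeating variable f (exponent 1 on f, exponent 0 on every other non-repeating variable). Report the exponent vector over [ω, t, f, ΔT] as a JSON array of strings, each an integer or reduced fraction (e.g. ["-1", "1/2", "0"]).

["-1", "0", "1", "0"]

Write exponents as rows T,Θ / cols ω,t,f,ΔT:
  T: [-1  1 -1  0]
  Θ: [ 0  0  0  1]
Row reduction gives pivot columns ω,ΔT; rank = 2
Pivot set = {ω,ΔT}, free = {t,f}
RREF:
  r0: [   1   -1    1    0]
  r1: [   0    0    0    1]
Fix exponent of f at 1, t at 0; solve each RREF row for its pivot's exponent:
  r0: exp(ω) + (1)·1 = 0 ⇒ exp(ω) = -1
  r1: exp(ΔT) + (0)·1 = 0 ⇒ exp(ΔT) = 0
Π_2 = ω^-1 · f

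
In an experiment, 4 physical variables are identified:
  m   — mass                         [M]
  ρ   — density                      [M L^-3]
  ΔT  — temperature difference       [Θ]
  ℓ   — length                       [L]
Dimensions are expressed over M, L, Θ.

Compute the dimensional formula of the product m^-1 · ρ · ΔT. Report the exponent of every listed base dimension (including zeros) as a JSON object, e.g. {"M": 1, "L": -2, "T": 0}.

Write exponents as rows M,L,Θ / cols m,ρ,ΔT,ℓ:
  M: [ 1  1  0  0]
  L: [ 0 -3  0  1]
  Θ: [ 0  0  1  0]
  [M]: (-1)·1+(1)·1+(1)·0 = 0
  [L]: (-1)·0+(1)·-3+(1)·0 = -3
  [Θ]: (-1)·0+(1)·0+(1)·1 = 1
⇒ L^-3 Θ

{"M": 0, "L": -3, "Θ": 1}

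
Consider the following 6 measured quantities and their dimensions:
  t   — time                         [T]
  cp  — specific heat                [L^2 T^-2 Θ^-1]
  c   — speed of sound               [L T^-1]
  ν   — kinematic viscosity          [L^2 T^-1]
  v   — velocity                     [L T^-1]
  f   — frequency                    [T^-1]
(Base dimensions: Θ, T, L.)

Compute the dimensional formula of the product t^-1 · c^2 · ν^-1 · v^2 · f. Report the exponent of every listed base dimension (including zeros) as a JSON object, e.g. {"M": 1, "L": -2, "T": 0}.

Exponent matrix [Θ,T,L] × [t,cp,c,ν,v,f]:
  Θ: [ 0 -1  0  0  0  0]
  T: [ 1 -2 -1 -1 -1 -1]
  L: [ 0  2  1  2  1  0]
  [Θ]: (-1)·0+(2)·0+(-1)·0+(2)·0+(1)·0 = 0
  [T]: (-1)·1+(2)·-1+(-1)·-1+(2)·-1+(1)·-1 = -5
  [L]: (-1)·0+(2)·1+(-1)·2+(2)·1+(1)·0 = 2
⇒ T^-5 L^2

{"Θ": 0, "T": -5, "L": 2}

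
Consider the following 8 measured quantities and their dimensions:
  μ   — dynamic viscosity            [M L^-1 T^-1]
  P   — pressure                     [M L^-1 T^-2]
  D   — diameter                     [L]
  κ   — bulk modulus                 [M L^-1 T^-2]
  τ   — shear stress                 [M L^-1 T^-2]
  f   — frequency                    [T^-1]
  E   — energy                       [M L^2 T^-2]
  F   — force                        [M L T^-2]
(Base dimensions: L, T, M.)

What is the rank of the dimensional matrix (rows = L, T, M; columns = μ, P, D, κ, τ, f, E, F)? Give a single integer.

3

Dimensional matrix (L×T×M by μ×P×D×κ×τ×f×E×F):
  L: [-1 -1  1 -1 -1  0  2  1]
  T: [-1 -2  0 -2 -2 -1 -2 -2]
  M: [ 1  1  0  1  1  0  1  1]
RREF → pivots at {μ,P,D} ⇒ r = 3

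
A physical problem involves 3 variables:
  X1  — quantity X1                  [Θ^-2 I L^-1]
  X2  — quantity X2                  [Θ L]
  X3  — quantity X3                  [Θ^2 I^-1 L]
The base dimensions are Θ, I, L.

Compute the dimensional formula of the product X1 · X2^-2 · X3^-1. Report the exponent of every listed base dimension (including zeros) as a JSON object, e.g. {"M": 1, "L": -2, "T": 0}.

Exponent matrix [Θ,I,L] × [X1,X2,X3]:
  Θ: [-2  1  2]
  I: [ 1  0 -1]
  L: [-1  1  1]
  [Θ]: (1)·-2+(-2)·1+(-1)·2 = -6
  [I]: (1)·1+(-2)·0+(-1)·-1 = 2
  [L]: (1)·-1+(-2)·1+(-1)·1 = -4
⇒ Θ^-6 I^2 L^-4

{"Θ": -6, "I": 2, "L": -4}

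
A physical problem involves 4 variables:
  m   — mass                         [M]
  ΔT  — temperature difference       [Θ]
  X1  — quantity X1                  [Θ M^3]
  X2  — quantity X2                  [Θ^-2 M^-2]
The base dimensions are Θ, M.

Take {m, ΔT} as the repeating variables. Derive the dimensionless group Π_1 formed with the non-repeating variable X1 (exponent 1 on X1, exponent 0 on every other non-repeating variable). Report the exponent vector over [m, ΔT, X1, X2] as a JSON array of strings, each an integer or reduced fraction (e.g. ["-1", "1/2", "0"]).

Dimensional matrix (Θ×M by m×ΔT×X1×X2):
  Θ: [ 0  1  1 -2]
  M: [ 1  0  3 -2]
RREF → pivots at {m,ΔT} ⇒ r = 2
Pivot set = {m,ΔT}, free = {X1,X2}
RREF:
  r0: [   1    0    3   -2]
  r1: [   0    1    1   -2]
Fix exponent of X1 at 1, X2 at 0; solve each RREF row for its pivot's exponent:
  r0: exp(m) + (3)·1 = 0 ⇒ exp(m) = -3
  r1: exp(ΔT) + (1)·1 = 0 ⇒ exp(ΔT) = -1
Π_1 = m^-3 · ΔT^-1 · X1

["-3", "-1", "1", "0"]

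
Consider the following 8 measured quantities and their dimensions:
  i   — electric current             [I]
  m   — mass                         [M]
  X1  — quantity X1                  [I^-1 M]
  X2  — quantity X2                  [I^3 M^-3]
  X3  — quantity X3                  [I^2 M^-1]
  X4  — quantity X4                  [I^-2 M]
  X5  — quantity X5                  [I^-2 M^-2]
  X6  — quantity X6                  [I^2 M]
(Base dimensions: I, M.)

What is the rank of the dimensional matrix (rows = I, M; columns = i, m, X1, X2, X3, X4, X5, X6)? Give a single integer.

2

Exponent matrix [I,M] × [i,m,X1,X2,X3,X4,X5,X6]:
  I: [ 1  0 -1  3  2 -2 -2  2]
  M: [ 0  1  1 -3 -1  1 -2  1]
Row reduction gives pivot columns i,m; rank = 2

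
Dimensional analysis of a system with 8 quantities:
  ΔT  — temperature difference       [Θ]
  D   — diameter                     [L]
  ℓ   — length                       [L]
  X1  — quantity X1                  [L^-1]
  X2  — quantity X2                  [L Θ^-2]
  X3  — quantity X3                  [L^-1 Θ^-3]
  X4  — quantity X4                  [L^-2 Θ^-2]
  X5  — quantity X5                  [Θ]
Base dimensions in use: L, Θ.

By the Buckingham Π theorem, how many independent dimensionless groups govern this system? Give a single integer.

Exponent matrix [L,Θ] × [ΔT,D,ℓ,X1,X2,X3,X4,X5]:
  L: [ 0  1  1 -1  1 -1 -2  0]
  Θ: [ 1  0  0  0 -2 -3 -2  1]
Row reduction gives pivot columns ΔT,D; rank = 2
n=8, r=2 ⇒ 6 dimensionless groups

6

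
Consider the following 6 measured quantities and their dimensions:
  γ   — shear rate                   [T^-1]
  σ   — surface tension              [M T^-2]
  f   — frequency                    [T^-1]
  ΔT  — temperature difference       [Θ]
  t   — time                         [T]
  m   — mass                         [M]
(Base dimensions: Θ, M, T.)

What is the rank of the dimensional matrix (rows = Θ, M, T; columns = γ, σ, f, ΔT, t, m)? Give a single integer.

3

Dimensional matrix (Θ×M×T by γ×σ×f×ΔT×t×m):
  Θ: [ 0  0  0  1  0  0]
  M: [ 0  1  0  0  0  1]
  T: [-1 -2 -1  0  1  0]
Echelon form has 3 nonzero rows (pivots: γ,σ,ΔT)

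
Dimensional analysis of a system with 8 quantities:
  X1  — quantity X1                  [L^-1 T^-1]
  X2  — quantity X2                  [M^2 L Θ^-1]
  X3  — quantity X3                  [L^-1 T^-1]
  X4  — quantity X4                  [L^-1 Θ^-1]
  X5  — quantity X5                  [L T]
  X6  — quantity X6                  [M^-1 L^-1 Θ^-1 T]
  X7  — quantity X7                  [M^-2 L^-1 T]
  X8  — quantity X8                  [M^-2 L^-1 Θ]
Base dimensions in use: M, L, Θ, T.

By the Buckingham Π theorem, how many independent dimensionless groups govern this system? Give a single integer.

Write exponents as rows M,L,Θ,T / cols X1,X2,X3,X4,X5,X6,X7,X8:
  M: [ 0  2  0  0  0 -1 -2 -2]
  L: [-1  1 -1 -1  1 -1 -1 -1]
  Θ: [ 0 -1  0 -1  0 -1  0  1]
  T: [-1  0 -1  0  1  1  1  0]
Echelon form has 3 nonzero rows (pivots: X1,X2,X4)
n=8, r=3 ⇒ 5 dimensionless groups

5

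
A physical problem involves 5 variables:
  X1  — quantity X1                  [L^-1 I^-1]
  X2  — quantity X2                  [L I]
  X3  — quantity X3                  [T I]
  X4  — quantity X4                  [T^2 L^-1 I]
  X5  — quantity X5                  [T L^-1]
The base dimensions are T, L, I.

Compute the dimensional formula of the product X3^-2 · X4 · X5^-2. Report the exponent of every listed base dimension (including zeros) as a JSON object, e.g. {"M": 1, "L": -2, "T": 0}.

Write exponents as rows T,L,I / cols X1,X2,X3,X4,X5:
  T: [ 0  0  1  2  1]
  L: [-1  1  0 -1 -1]
  I: [-1  1  1  1  0]
  [T]: (-2)·1+(1)·2+(-2)·1 = -2
  [L]: (-2)·0+(1)·-1+(-2)·-1 = 1
  [I]: (-2)·1+(1)·1+(-2)·0 = -1
⇒ T^-2 L I^-1

{"T": -2, "L": 1, "I": -1}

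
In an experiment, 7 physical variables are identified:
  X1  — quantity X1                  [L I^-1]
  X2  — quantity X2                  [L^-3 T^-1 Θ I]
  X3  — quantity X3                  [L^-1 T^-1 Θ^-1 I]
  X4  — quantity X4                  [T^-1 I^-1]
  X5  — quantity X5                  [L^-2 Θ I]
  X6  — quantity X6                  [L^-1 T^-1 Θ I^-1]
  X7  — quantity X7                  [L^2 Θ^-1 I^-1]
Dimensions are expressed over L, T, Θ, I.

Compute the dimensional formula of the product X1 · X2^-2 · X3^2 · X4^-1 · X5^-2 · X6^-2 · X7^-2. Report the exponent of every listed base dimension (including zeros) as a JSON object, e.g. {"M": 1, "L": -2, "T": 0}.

{"L": 7, "T": 3, "Θ": -6, "I": 2}

Write exponents as rows L,T,Θ,I / cols X1,X2,X3,X4,X5,X6,X7:
  L: [ 1 -3 -1  0 -2 -1  2]
  T: [ 0 -1 -1 -1  0 -1  0]
  Θ: [ 0  1 -1  0  1  1 -1]
  I: [-1  1  1 -1  1 -1 -1]
  [L]: (1)·1+(-2)·-3+(2)·-1+(-1)·0+(-2)·-2+(-2)·-1+(-2)·2 = 7
  [T]: (1)·0+(-2)·-1+(2)·-1+(-1)·-1+(-2)·0+(-2)·-1+(-2)·0 = 3
  [Θ]: (1)·0+(-2)·1+(2)·-1+(-1)·0+(-2)·1+(-2)·1+(-2)·-1 = -6
  [I]: (1)·-1+(-2)·1+(2)·1+(-1)·-1+(-2)·1+(-2)·-1+(-2)·-1 = 2
⇒ L^7 T^3 Θ^-6 I^2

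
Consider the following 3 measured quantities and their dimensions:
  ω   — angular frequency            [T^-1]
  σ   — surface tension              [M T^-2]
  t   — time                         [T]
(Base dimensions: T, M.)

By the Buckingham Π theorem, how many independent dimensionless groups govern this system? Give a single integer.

1

Dimensional matrix (T×M by ω×σ×t):
  T: [-1 -2  1]
  M: [ 0  1  0]
RREF → pivots at {ω,σ} ⇒ r = 2
3 vars − rank 2 = 1 Π group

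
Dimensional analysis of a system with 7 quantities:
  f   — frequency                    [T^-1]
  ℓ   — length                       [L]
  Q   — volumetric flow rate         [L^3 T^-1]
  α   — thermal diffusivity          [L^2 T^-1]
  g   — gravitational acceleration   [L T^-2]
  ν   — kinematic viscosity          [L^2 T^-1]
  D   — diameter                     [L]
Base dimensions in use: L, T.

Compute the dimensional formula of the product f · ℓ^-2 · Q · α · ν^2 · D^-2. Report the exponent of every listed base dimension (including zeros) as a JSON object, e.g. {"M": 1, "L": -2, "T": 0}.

Dimensional matrix (L×T by f×ℓ×Q×α×g×ν×D):
  L: [ 0  1  3  2  1  2  1]
  T: [-1  0 -1 -1 -2 -1  0]
  [L]: (1)·0+(-2)·1+(1)·3+(1)·2+(2)·2+(-2)·1 = 5
  [T]: (1)·-1+(-2)·0+(1)·-1+(1)·-1+(2)·-1+(-2)·0 = -5
⇒ L^5 T^-5

{"L": 5, "T": -5}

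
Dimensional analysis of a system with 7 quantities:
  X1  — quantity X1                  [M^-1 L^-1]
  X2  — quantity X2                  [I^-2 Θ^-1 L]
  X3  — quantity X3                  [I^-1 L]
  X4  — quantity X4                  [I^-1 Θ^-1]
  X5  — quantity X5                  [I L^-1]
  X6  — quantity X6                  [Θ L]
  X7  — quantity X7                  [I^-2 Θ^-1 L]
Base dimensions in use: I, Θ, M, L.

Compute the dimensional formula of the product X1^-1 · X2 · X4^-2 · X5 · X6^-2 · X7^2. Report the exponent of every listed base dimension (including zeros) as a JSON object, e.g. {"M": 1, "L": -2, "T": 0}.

{"I": -3, "Θ": -3, "M": 1, "L": 1}

Write exponents as rows I,Θ,M,L / cols X1,X2,X3,X4,X5,X6,X7:
  I: [ 0 -2 -1 -1  1  0 -2]
  Θ: [ 0 -1  0 -1  0  1 -1]
  M: [-1  0  0  0  0  0  0]
  L: [-1  1  1  0 -1  1  1]
  [I]: (-1)·0+(1)·-2+(-2)·-1+(1)·1+(-2)·0+(2)·-2 = -3
  [Θ]: (-1)·0+(1)·-1+(-2)·-1+(1)·0+(-2)·1+(2)·-1 = -3
  [M]: (-1)·-1+(1)·0+(-2)·0+(1)·0+(-2)·0+(2)·0 = 1
  [L]: (-1)·-1+(1)·1+(-2)·0+(1)·-1+(-2)·1+(2)·1 = 1
⇒ I^-3 Θ^-3 M L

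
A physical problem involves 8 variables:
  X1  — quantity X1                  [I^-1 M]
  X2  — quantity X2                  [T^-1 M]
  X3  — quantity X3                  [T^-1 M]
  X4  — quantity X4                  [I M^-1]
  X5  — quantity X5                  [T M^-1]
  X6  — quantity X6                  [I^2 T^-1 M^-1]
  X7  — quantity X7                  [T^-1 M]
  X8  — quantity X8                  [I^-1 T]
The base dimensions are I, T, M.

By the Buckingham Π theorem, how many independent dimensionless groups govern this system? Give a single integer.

Exponent matrix [I,T,M] × [X1,X2,X3,X4,X5,X6,X7,X8]:
  I: [-1  0  0  1  0  2  0 -1]
  T: [ 0 -1 -1  0  1 -1 -1  1]
  M: [ 1  1  1 -1 -1 -1  1  0]
RREF → pivots at {X1,X2} ⇒ r = 2
Π count = n − r = 8 − 2 = 6

6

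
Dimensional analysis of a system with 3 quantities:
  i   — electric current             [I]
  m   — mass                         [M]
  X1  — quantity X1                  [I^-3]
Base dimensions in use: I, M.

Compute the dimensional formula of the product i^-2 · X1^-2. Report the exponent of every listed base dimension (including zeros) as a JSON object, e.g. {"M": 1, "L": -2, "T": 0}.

{"I": 4, "M": 0}

Dimensional matrix (I×M by i×m×X1):
  I: [ 1  0 -3]
  M: [ 0  1  0]
  [I]: (-2)·1+(-2)·-3 = 4
  [M]: (-2)·0+(-2)·0 = 0
⇒ I^4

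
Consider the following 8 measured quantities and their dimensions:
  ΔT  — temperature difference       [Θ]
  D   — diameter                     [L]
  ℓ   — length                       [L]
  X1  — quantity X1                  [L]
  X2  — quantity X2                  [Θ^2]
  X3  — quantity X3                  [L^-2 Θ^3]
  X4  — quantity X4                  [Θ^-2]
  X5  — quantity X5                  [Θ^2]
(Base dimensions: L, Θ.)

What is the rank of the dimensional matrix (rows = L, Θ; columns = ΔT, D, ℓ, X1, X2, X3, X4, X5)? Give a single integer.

2

Write exponents as rows L,Θ / cols ΔT,D,ℓ,X1,X2,X3,X4,X5:
  L: [ 0  1  1  1  0 -2  0  0]
  Θ: [ 1  0  0  0  2  3 -2  2]
RREF → pivots at {ΔT,D} ⇒ r = 2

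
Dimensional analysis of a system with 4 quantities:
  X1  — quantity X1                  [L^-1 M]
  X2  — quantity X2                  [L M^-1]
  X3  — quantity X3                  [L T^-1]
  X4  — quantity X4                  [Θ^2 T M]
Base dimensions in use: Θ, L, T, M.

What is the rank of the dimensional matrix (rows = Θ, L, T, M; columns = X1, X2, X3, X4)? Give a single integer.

Dimensional matrix (Θ×L×T×M by X1×X2×X3×X4):
  Θ: [ 0  0  0  2]
  L: [-1  1  1  0]
  T: [ 0  0 -1  1]
  M: [ 1 -1  0  1]
Echelon form has 3 nonzero rows (pivots: X1,X3,X4)

3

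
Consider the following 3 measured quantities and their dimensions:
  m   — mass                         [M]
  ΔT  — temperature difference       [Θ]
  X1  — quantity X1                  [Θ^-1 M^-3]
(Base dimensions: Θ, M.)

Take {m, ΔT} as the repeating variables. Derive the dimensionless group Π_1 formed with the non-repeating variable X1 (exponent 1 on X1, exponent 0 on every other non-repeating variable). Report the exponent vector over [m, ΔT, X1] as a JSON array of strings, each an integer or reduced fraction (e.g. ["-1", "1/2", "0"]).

Exponent matrix [Θ,M] × [m,ΔT,X1]:
  Θ: [ 0  1 -1]
  M: [ 1  0 -3]
RREF → pivots at {m,ΔT} ⇒ r = 2
Pivot set = {m,ΔT}, free = {X1}
RREF:
  r0: [   1    0   -3]
  r1: [   0    1   -1]
Fix exponent of X1 at 1; solve each RREF row for its pivot's exponent:
  r0: exp(m) + (-3)·1 = 0 ⇒ exp(m) = 3
  r1: exp(ΔT) + (-1)·1 = 0 ⇒ exp(ΔT) = 1
Π_1 = m^3 · ΔT · X1

["3", "1", "1"]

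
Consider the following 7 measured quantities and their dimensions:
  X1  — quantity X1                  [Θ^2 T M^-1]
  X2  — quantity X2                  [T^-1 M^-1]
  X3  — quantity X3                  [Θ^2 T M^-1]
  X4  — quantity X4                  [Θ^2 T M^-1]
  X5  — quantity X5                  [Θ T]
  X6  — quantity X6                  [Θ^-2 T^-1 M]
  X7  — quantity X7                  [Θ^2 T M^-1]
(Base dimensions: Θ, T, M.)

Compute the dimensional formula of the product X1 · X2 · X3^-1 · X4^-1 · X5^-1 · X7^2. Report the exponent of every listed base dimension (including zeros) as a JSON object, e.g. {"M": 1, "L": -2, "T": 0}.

{"Θ": 1, "T": -1, "M": -2}

Dimensional matrix (Θ×T×M by X1×X2×X3×X4×X5×X6×X7):
  Θ: [ 2  0  2  2  1 -2  2]
  T: [ 1 -1  1  1  1 -1  1]
  M: [-1 -1 -1 -1  0  1 -1]
  [Θ]: (1)·2+(1)·0+(-1)·2+(-1)·2+(-1)·1+(2)·2 = 1
  [T]: (1)·1+(1)·-1+(-1)·1+(-1)·1+(-1)·1+(2)·1 = -1
  [M]: (1)·-1+(1)·-1+(-1)·-1+(-1)·-1+(-1)·0+(2)·-1 = -2
⇒ Θ T^-1 M^-2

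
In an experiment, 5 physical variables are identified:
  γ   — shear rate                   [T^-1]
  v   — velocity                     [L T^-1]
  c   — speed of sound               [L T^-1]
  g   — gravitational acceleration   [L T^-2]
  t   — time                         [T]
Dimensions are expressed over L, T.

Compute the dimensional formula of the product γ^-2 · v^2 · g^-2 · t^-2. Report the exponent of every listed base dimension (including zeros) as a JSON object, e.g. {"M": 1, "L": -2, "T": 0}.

{"L": 0, "T": 2}

Dimensional matrix (L×T by γ×v×c×g×t):
  L: [ 0  1  1  1  0]
  T: [-1 -1 -1 -2  1]
  [L]: (-2)·0+(2)·1+(-2)·1+(-2)·0 = 0
  [T]: (-2)·-1+(2)·-1+(-2)·-2+(-2)·1 = 2
⇒ T^2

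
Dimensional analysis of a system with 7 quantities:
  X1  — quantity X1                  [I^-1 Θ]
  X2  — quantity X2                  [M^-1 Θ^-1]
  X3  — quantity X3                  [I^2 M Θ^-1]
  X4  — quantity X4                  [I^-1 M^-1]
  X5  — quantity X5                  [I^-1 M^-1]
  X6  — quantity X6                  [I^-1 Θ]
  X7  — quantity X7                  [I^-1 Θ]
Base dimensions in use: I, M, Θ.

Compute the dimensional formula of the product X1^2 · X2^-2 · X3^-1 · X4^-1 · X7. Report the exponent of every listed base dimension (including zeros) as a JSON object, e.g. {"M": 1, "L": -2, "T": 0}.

Exponent matrix [I,M,Θ] × [X1,X2,X3,X4,X5,X6,X7]:
  I: [-1  0  2 -1 -1 -1 -1]
  M: [ 0 -1  1 -1 -1  0  0]
  Θ: [ 1 -1 -1  0  0  1  1]
  [I]: (2)·-1+(-2)·0+(-1)·2+(-1)·-1+(1)·-1 = -4
  [M]: (2)·0+(-2)·-1+(-1)·1+(-1)·-1+(1)·0 = 2
  [Θ]: (2)·1+(-2)·-1+(-1)·-1+(-1)·0+(1)·1 = 6
⇒ I^-4 M^2 Θ^6

{"I": -4, "M": 2, "Θ": 6}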